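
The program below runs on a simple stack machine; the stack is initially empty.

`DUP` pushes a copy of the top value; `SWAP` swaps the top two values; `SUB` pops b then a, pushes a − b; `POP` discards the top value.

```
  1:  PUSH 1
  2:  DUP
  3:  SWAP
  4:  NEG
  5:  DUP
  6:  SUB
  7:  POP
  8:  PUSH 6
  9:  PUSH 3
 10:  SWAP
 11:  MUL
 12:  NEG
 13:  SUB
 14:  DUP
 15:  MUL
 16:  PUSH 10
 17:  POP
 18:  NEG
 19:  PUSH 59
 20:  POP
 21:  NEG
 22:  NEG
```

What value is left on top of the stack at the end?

PUSH 1   [1]
DUP      [1, 1]
SWAP     [1, 1]
NEG      [1, -1]
DUP      [1, -1, -1]
SUB      [1, 0]
POP      [1]
PUSH 6   [1, 6]
PUSH 3   [1, 6, 3]
SWAP     [1, 3, 6]
MUL      [1, 18]
NEG      [1, -18]
SUB      [19]
DUP      [19, 19]
MUL      [361]
PUSH 10  [361, 10]
POP      [361]
NEG      [-361]
PUSH 59  [-361, 59]
POP      [-361]
NEG      [361]
NEG      [-361]

-361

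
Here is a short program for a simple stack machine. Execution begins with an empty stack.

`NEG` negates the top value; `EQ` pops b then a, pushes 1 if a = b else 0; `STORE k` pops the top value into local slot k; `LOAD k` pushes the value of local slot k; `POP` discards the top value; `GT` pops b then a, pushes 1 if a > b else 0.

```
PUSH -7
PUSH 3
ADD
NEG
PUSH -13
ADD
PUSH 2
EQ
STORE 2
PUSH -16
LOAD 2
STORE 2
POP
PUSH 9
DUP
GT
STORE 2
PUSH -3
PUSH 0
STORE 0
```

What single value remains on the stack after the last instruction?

PUSH -7  : [-7]
PUSH 3   : [-7, 3]
ADD      : [-4]
NEG      : [4]
PUSH -13 : [4, -13]
ADD      : [-9]
PUSH 2   : [-9, 2]
EQ       : [0]
STORE 2  : []
PUSH -16 : [-16]
LOAD 2   : [-16, 0]
STORE 2  : [-16]
POP      : []
PUSH 9   : [9]
DUP      : [9, 9]
GT       : [0]
STORE 2  : []
PUSH -3  : [-3]
PUSH 0   : [-3, 0]
STORE 0  : [-3]

-3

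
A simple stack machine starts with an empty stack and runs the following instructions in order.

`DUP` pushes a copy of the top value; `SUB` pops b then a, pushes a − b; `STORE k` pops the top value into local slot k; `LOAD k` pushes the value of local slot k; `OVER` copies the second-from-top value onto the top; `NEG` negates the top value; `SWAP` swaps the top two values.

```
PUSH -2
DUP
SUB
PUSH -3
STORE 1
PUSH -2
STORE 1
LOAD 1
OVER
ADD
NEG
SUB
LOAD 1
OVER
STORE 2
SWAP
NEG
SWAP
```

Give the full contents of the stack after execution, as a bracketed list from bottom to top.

PUSH -2 → -2
DUP     → -2 -2
SUB     → 0
PUSH -3 → 0 -3
STORE 1 → 0
PUSH -2 → 0 -2
STORE 1 → 0
LOAD 1  → 0 -2
OVER    → 0 -2 0
ADD     → 0 -2
NEG     → 0 2
SUB     → -2
LOAD 1  → -2 -2
OVER    → -2 -2 -2
STORE 2 → -2 -2
SWAP    → -2 -2
NEG     → -2 2
SWAP    → 2 -2

[2, -2]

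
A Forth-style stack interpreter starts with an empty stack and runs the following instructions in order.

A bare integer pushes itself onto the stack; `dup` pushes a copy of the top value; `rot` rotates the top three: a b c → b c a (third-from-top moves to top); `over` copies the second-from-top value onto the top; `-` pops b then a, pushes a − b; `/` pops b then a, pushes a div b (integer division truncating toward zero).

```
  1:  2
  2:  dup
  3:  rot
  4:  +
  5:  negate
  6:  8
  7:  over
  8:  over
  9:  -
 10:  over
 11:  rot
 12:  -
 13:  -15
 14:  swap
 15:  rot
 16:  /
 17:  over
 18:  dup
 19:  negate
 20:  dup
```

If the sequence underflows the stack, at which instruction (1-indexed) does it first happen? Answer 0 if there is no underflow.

2   -> [2]
dup -> [2, 2]
rot  — needs 3 operands, stack has 2 → underflow

3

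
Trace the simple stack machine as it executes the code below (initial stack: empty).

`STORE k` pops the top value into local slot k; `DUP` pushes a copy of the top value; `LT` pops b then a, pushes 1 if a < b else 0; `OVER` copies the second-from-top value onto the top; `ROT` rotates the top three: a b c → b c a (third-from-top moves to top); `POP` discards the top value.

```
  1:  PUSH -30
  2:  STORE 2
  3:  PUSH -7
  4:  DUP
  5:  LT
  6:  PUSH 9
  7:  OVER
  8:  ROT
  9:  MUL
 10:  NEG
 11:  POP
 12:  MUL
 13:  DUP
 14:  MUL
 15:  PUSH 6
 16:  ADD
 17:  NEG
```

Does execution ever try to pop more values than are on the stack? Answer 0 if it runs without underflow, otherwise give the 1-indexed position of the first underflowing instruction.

12

PUSH -30 → [-30]
STORE 2  → []
PUSH -7  → [-7]
DUP      → [-7, -7]
LT       → [0]
PUSH 9   → [0, 9]
OVER     → [0, 9, 0]
ROT      → [9, 0, 0]
MUL      → [9, 0]
NEG      → [9, 0]
POP      → [9]
MUL  — needs 2 operands, stack has 1 → underflow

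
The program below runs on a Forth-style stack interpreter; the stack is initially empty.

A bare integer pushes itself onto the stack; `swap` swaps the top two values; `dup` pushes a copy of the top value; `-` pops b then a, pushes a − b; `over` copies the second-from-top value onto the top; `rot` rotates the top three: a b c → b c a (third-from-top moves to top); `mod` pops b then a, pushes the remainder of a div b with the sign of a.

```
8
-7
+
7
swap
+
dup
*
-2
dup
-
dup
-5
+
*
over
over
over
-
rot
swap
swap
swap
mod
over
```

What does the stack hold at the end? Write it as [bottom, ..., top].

[64, 64, 0, 64]

8    : 8
-7   : 8 -7
+    : 1
7    : 1 7
swap : 7 1
+    : 8
dup  : 8 8
*    : 64
-2   : 64 -2
dup  : 64 -2 -2
-    : 64 0
dup  : 64 0 0
-5   : 64 0 0 -5
+    : 64 0 -5
*    : 64 0
over : 64 0 64
over : 64 0 64 0
over : 64 0 64 0 64
-    : 64 0 64 -64
rot  : 64 64 -64 0
swap : 64 64 0 -64
swap : 64 64 -64 0
swap : 64 64 0 -64
mod  : 64 64 0
over : 64 64 0 64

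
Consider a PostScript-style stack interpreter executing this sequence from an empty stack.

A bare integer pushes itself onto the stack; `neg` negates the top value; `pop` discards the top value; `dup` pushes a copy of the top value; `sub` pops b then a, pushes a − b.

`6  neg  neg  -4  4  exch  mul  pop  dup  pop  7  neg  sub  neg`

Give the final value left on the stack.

6    → [6]
neg  → [-6]
neg  → [6]
-4   → [6, -4]
4    → [6, -4, 4]
exch → [6, 4, -4]
mul  → [6, -16]
pop  → [6]
dup  → [6, 6]
pop  → [6]
7    → [6, 7]
neg  → [6, -7]
sub  → [13]
neg  → [-13]

-13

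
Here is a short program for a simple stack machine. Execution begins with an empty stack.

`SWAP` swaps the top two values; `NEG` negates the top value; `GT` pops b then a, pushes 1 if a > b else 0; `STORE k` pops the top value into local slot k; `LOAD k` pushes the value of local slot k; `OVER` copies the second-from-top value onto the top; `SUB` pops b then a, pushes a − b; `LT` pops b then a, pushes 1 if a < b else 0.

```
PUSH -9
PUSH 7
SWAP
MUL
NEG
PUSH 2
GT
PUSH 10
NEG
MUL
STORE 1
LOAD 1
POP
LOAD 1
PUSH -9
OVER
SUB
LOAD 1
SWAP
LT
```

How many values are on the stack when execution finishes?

PUSH -9 → [-9]
PUSH 7  → [-9, 7]
SWAP    → [7, -9]
MUL     → [-63]
NEG     → [63]
PUSH 2  → [63, 2]
GT      → [1]
PUSH 10 → [1, 10]
NEG     → [1, -10]
MUL     → [-10]
STORE 1 → []
LOAD 1  → [-10]
POP     → []
LOAD 1  → [-10]
PUSH -9 → [-10, -9]
OVER    → [-10, -9, -10]
SUB     → [-10, 1]
LOAD 1  → [-10, 1, -10]
SWAP    → [-10, -10, 1]
LT      → [-10, 1]

2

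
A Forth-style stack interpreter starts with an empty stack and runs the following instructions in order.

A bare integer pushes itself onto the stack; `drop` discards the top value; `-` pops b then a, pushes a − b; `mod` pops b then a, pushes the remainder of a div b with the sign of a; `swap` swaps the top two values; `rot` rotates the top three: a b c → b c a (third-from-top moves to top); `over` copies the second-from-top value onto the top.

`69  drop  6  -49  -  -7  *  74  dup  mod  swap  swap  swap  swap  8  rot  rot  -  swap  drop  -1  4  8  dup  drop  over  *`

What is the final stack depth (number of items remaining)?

4

69   : [69]
drop : []
6    : [6]
-49  : [6, -49]
-    : [55]
-7   : [55, -7]
*    : [-385]
74   : [-385, 74]
dup  : [-385, 74, 74]
mod  : [-385, 0]
swap : [0, -385]
swap : [-385, 0]
swap : [0, -385]
swap : [-385, 0]
8    : [-385, 0, 8]
rot  : [0, 8, -385]
rot  : [8, -385, 0]
-    : [8, -385]
swap : [-385, 8]
drop : [-385]
-1   : [-385, -1]
4    : [-385, -1, 4]
8    : [-385, -1, 4, 8]
dup  : [-385, -1, 4, 8, 8]
drop : [-385, -1, 4, 8]
over : [-385, -1, 4, 8, 4]
*    : [-385, -1, 4, 32]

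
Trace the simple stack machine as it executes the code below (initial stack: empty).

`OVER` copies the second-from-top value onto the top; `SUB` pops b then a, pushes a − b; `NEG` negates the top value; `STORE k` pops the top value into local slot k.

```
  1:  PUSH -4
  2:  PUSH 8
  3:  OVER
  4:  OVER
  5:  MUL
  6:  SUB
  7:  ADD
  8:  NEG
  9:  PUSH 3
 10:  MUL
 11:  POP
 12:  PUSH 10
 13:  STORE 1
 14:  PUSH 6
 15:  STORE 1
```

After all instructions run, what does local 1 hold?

PUSH -4 : [-4]
PUSH 8  : [-4, 8]
OVER    : [-4, 8, -4]
OVER    : [-4, 8, -4, 8]
MUL     : [-4, 8, -32]
SUB     : [-4, 40]
ADD     : [36]
NEG     : [-36]
PUSH 3  : [-36, 3]
MUL     : [-108]
POP     : []
PUSH 10 : [10]
STORE 1 : []
PUSH 6  : [6]
STORE 1 : []

6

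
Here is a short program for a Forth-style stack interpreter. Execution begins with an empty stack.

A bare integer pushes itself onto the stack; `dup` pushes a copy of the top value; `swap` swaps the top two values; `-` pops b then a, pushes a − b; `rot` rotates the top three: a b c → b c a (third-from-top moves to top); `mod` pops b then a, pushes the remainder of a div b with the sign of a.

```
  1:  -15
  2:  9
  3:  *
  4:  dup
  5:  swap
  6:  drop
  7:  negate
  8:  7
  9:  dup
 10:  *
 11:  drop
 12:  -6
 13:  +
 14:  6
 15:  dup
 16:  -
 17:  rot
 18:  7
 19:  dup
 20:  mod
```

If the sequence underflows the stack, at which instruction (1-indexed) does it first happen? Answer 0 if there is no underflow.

-15    → [-15]
9      → [-15, 9]
*      → [-135]
dup    → [-135, -135]
swap   → [-135, -135]
drop   → [-135]
negate → [135]
7      → [135, 7]
dup    → [135, 7, 7]
*      → [135, 49]
drop   → [135]
-6     → [135, -6]
+      → [129]
6      → [129, 6]
dup    → [129, 6, 6]
-      → [129, 0]
rot  — needs 3 operands, stack has 2 → underflow

17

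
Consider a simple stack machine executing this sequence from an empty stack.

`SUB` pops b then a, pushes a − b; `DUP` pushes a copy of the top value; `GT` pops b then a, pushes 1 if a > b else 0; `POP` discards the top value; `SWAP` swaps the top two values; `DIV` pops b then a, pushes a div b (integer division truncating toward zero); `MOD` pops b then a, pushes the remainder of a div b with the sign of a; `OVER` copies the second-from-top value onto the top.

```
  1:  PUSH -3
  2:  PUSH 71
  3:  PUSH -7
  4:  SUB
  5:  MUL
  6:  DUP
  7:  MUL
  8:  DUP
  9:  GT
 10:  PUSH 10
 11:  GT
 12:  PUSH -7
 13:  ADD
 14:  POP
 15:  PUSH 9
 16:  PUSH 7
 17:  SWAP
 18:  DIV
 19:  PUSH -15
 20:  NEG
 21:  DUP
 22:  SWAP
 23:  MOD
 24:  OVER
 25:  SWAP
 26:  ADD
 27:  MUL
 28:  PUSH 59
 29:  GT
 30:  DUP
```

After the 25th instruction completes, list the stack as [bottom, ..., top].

PUSH -3   -3
PUSH 71   -3 71
PUSH -7   -3 71 -7
SUB       -3 78
MUL       -234
DUP       -234 -234
MUL       54756
DUP       54756 54756
GT        0
PUSH 10   0 10
GT        0
PUSH -7   0 -7
ADD       -7
POP       (empty)
PUSH 9    9
PUSH 7    9 7
SWAP      7 9
DIV       0
PUSH -15  0 -15
NEG       0 15
DUP       0 15 15
SWAP      0 15 15
MOD       0 0
OVER      0 0 0
SWAP      0 0 0

[0, 0, 0]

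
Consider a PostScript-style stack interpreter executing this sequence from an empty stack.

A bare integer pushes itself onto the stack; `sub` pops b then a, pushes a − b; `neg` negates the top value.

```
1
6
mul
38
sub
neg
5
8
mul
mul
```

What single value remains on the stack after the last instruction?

1280

1   → [1]
6   → [1, 6]
mul → [6]
38  → [6, 38]
sub → [-32]
neg → [32]
5   → [32, 5]
8   → [32, 5, 8]
mul → [32, 40]
mul → [1280]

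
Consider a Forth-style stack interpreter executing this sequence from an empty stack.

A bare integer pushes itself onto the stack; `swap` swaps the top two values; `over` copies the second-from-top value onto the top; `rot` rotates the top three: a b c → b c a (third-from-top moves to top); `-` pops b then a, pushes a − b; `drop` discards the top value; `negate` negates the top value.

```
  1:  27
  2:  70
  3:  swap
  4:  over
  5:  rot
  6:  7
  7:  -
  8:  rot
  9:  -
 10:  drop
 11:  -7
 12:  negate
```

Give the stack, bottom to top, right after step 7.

[27, 70, 63]

27   : 27
70   : 27 70
swap : 70 27
over : 70 27 70
rot  : 27 70 70
7    : 27 70 70 7
-    : 27 70 63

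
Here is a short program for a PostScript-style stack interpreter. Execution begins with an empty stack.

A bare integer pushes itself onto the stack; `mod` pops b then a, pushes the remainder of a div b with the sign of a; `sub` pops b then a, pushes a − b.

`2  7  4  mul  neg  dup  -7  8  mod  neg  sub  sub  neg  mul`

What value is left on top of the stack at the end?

-14

2   : 2
7   : 2 7
4   : 2 7 4
mul : 2 28
neg : 2 -28
dup : 2 -28 -28
-7  : 2 -28 -28 -7
8   : 2 -28 -28 -7 8
mod : 2 -28 -28 -7
neg : 2 -28 -28 7
sub : 2 -28 -35
sub : 2 7
neg : 2 -7
mul : -14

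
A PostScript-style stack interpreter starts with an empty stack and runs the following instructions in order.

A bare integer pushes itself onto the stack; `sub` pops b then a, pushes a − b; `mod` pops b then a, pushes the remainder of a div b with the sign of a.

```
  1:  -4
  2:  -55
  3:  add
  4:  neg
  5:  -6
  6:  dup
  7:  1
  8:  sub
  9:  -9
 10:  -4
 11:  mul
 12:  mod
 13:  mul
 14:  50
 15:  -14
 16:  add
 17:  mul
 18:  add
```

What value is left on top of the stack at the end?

-4   [-4]
-55  [-4, -55]
add  [-59]
neg  [59]
-6   [59, -6]
dup  [59, -6, -6]
1    [59, -6, -6, 1]
sub  [59, -6, -7]
-9   [59, -6, -7, -9]
-4   [59, -6, -7, -9, -4]
mul  [59, -6, -7, 36]
mod  [59, -6, -7]
mul  [59, 42]
50   [59, 42, 50]
-14  [59, 42, 50, -14]
add  [59, 42, 36]
mul  [59, 1512]
add  [1571]

1571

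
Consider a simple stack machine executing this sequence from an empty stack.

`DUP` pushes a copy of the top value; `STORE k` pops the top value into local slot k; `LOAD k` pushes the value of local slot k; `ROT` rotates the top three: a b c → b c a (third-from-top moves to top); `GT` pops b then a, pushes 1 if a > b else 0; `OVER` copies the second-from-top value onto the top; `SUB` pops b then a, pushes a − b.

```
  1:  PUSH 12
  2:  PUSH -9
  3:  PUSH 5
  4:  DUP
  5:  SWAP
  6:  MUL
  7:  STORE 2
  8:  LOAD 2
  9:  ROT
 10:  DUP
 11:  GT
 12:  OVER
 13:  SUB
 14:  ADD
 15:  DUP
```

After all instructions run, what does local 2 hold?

25

PUSH 12  [12]
PUSH -9  [12, -9]
PUSH 5   [12, -9, 5]
DUP      [12, -9, 5, 5]
SWAP     [12, -9, 5, 5]
MUL      [12, -9, 25]
STORE 2  [12, -9]
LOAD 2   [12, -9, 25]
ROT      [-9, 25, 12]
DUP      [-9, 25, 12, 12]
GT       [-9, 25, 0]
OVER     [-9, 25, 0, 25]
SUB      [-9, 25, -25]
ADD      [-9, 0]
DUP      [-9, 0, 0]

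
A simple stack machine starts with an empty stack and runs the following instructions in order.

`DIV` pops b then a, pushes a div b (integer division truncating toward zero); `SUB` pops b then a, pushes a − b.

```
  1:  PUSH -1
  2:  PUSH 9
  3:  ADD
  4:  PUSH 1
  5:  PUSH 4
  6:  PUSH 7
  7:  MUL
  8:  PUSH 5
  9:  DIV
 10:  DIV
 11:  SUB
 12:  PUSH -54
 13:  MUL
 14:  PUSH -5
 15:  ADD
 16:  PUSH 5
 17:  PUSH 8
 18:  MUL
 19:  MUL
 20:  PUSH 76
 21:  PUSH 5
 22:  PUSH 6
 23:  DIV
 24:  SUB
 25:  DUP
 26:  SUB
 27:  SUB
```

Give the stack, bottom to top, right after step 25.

[-17480, 76, 76]

PUSH -1   -1
PUSH 9    -1 9
ADD       8
PUSH 1    8 1
PUSH 4    8 1 4
PUSH 7    8 1 4 7
MUL       8 1 28
PUSH 5    8 1 28 5
DIV       8 1 5
DIV       8 0
SUB       8
PUSH -54  8 -54
MUL       -432
PUSH -5   -432 -5
ADD       -437
PUSH 5    -437 5
PUSH 8    -437 5 8
MUL       -437 40
MUL       -17480
PUSH 76   -17480 76
PUSH 5    -17480 76 5
PUSH 6    -17480 76 5 6
DIV       -17480 76 0
SUB       -17480 76
DUP       -17480 76 76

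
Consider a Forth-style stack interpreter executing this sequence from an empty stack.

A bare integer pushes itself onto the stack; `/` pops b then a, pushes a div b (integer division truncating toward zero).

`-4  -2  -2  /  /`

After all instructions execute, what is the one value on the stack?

-4

-4  -4
-2  -4 -2
-2  -4 -2 -2
/   -4 1
/   -4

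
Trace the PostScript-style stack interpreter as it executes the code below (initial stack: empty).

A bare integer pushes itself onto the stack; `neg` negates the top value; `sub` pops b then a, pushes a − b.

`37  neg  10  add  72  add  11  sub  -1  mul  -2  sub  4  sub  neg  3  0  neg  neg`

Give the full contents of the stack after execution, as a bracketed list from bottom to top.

[36, 3, 0]

37  → 37
neg → -37
10  → -37 10
add → -27
72  → -27 72
add → 45
11  → 45 11
sub → 34
-1  → 34 -1
mul → -34
-2  → -34 -2
sub → -32
4   → -32 4
sub → -36
neg → 36
3   → 36 3
0   → 36 3 0
neg → 36 3 0
neg → 36 3 0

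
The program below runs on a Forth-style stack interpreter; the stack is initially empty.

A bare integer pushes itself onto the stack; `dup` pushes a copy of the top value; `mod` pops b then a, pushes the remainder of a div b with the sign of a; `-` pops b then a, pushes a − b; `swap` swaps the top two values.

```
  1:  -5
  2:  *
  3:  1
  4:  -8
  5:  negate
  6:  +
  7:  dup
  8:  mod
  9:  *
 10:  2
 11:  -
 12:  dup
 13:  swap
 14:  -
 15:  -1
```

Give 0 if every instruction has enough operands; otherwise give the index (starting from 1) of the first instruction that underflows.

-5 -> -5
*  — needs 2 operands, stack has 1 → underflow

2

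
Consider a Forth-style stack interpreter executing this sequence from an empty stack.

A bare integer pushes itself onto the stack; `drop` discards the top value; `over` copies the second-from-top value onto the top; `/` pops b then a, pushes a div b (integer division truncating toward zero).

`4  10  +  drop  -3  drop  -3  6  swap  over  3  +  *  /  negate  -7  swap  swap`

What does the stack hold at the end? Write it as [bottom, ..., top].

[0, -7]

4      : 4
10     : 4 10
+      : 14
drop   : (empty)
-3     : -3
drop   : (empty)
-3     : -3
6      : -3 6
swap   : 6 -3
over   : 6 -3 6
3      : 6 -3 6 3
+      : 6 -3 9
*      : 6 -27
/      : 0
negate : 0
-7     : 0 -7
swap   : -7 0
swap   : 0 -7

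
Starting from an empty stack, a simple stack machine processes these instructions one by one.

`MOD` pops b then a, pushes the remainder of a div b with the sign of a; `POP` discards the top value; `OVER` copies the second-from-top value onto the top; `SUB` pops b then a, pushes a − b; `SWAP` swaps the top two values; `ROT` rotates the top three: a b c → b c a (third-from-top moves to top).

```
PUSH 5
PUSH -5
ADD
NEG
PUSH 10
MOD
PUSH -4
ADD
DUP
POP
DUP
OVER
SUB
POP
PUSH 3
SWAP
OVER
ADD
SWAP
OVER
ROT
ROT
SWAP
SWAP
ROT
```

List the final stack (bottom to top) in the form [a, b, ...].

[-1, 3, -1]

PUSH 5  : 5
PUSH -5 : 5 -5
ADD     : 0
NEG     : 0
PUSH 10 : 0 10
MOD     : 0
PUSH -4 : 0 -4
ADD     : -4
DUP     : -4 -4
POP     : -4
DUP     : -4 -4
OVER    : -4 -4 -4
SUB     : -4 0
POP     : -4
PUSH 3  : -4 3
SWAP    : 3 -4
OVER    : 3 -4 3
ADD     : 3 -1
SWAP    : -1 3
OVER    : -1 3 -1
ROT     : 3 -1 -1
ROT     : -1 -1 3
SWAP    : -1 3 -1
SWAP    : -1 -1 3
ROT     : -1 3 -1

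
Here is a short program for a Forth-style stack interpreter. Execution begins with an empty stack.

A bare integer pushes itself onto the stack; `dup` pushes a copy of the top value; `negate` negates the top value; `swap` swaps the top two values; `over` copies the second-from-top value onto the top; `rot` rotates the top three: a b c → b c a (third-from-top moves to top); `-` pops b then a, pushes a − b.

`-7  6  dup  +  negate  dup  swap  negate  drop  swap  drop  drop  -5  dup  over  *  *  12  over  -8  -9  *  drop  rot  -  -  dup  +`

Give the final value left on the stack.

-7     : [-7]
6      : [-7, 6]
dup    : [-7, 6, 6]
+      : [-7, 12]
negate : [-7, -12]
dup    : [-7, -12, -12]
swap   : [-7, -12, -12]
negate : [-7, -12, 12]
drop   : [-7, -12]
swap   : [-12, -7]
drop   : [-12]
drop   : []
-5     : [-5]
dup    : [-5, -5]
over   : [-5, -5, -5]
*      : [-5, 25]
*      : [-125]
12     : [-125, 12]
over   : [-125, 12, -125]
-8     : [-125, 12, -125, -8]
-9     : [-125, 12, -125, -8, -9]
*      : [-125, 12, -125, 72]
drop   : [-125, 12, -125]
rot    : [12, -125, -125]
-      : [12, 0]
-      : [12]
dup    : [12, 12]
+      : [24]

24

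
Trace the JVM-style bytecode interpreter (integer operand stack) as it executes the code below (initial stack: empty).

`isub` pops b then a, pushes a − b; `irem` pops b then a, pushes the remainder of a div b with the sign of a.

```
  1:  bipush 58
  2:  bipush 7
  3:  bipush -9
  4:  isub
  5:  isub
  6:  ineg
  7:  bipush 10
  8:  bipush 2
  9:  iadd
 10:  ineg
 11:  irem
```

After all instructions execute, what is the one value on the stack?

-6

bipush 58 → [58]
bipush 7  → [58, 7]
bipush -9 → [58, 7, -9]
isub      → [58, 16]
isub      → [42]
ineg      → [-42]
bipush 10 → [-42, 10]
bipush 2  → [-42, 10, 2]
iadd      → [-42, 12]
ineg      → [-42, -12]
irem      → [-6]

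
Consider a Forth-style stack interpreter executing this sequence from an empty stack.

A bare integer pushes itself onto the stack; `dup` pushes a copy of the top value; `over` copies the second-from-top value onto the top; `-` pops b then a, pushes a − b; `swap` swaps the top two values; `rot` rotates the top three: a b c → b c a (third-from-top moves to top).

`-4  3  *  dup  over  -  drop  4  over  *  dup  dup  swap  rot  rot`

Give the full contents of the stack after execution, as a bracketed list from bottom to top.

[-12, -48, -48, -48]

-4    [-4]
3     [-4, 3]
*     [-12]
dup   [-12, -12]
over  [-12, -12, -12]
-     [-12, 0]
drop  [-12]
4     [-12, 4]
over  [-12, 4, -12]
*     [-12, -48]
dup   [-12, -48, -48]
dup   [-12, -48, -48, -48]
swap  [-12, -48, -48, -48]
rot   [-12, -48, -48, -48]
rot   [-12, -48, -48, -48]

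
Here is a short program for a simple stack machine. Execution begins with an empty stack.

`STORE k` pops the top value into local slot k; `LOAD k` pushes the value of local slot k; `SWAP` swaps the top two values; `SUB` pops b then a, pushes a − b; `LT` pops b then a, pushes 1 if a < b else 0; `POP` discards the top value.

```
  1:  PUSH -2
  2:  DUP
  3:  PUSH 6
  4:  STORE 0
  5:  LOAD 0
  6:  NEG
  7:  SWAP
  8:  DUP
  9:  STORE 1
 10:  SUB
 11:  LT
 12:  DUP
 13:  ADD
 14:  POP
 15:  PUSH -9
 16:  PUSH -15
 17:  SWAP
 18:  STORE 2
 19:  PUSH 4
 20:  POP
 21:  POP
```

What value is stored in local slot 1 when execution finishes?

PUSH -2  → [-2]
DUP      → [-2, -2]
PUSH 6   → [-2, -2, 6]
STORE 0  → [-2, -2]
LOAD 0   → [-2, -2, 6]
NEG      → [-2, -2, -6]
SWAP     → [-2, -6, -2]
DUP      → [-2, -6, -2, -2]
STORE 1  → [-2, -6, -2]
SUB      → [-2, -4]
LT       → [0]
DUP      → [0, 0]
ADD      → [0]
POP      → []
PUSH -9  → [-9]
PUSH -15 → [-9, -15]
SWAP     → [-15, -9]
STORE 2  → [-15]
PUSH 4   → [-15, 4]
POP      → [-15]
POP      → []

-2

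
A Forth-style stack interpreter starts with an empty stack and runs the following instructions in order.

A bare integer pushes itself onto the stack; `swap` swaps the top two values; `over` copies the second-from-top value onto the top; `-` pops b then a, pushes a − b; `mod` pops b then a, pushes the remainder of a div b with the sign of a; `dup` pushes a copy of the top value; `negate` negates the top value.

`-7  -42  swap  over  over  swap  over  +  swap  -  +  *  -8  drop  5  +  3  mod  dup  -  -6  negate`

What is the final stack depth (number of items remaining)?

2

-7     : -7
-42    : -7 -42
swap   : -42 -7
over   : -42 -7 -42
over   : -42 -7 -42 -7
swap   : -42 -7 -7 -42
over   : -42 -7 -7 -42 -7
+      : -42 -7 -7 -49
swap   : -42 -7 -49 -7
-      : -42 -7 -42
+      : -42 -49
*      : 2058
-8     : 2058 -8
drop   : 2058
5      : 2058 5
+      : 2063
3      : 2063 3
mod    : 2
dup    : 2 2
-      : 0
-6     : 0 -6
negate : 0 6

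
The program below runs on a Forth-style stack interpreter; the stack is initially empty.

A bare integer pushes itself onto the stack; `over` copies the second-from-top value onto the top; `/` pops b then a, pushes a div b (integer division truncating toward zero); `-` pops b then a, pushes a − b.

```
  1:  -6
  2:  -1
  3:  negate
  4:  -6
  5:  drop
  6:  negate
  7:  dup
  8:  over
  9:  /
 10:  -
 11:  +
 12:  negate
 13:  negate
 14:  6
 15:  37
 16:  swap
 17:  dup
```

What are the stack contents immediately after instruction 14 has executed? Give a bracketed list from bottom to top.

[-8, 6]

-6     : [-6]
-1     : [-6, -1]
negate : [-6, 1]
-6     : [-6, 1, -6]
drop   : [-6, 1]
negate : [-6, -1]
dup    : [-6, -1, -1]
over   : [-6, -1, -1, -1]
/      : [-6, -1, 1]
-      : [-6, -2]
+      : [-8]
negate : [8]
negate : [-8]
6      : [-8, 6]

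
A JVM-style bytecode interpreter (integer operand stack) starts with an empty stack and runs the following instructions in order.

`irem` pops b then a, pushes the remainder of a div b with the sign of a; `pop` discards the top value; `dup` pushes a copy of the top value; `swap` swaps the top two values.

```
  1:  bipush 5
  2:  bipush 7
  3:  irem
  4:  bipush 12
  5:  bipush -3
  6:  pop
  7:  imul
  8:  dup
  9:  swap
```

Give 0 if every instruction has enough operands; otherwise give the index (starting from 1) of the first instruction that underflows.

0

bipush 5  : 5
bipush 7  : 5 7
irem      : 5
bipush 12 : 5 12
bipush -3 : 5 12 -3
pop       : 5 12
imul      : 60
dup       : 60 60
swap      : 60 60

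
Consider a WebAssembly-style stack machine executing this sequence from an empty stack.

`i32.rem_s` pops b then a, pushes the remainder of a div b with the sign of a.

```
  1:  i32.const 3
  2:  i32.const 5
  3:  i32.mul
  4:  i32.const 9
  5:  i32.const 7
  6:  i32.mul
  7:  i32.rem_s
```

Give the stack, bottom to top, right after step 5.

[15, 9, 7]

i32.const 3 -> [3]
i32.const 5 -> [3, 5]
i32.mul     -> [15]
i32.const 9 -> [15, 9]
i32.const 7 -> [15, 9, 7]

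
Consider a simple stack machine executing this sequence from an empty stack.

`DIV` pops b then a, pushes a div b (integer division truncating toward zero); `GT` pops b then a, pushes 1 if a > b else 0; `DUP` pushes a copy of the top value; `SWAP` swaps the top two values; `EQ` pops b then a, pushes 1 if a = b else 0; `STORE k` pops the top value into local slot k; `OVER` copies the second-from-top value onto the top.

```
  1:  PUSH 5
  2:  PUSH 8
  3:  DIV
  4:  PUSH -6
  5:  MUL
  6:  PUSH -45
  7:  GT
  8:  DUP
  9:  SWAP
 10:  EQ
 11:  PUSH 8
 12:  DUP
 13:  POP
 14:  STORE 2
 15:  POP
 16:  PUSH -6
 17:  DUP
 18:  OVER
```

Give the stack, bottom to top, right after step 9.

[1, 1]

PUSH 5   : [5]
PUSH 8   : [5, 8]
DIV      : [0]
PUSH -6  : [0, -6]
MUL      : [0]
PUSH -45 : [0, -45]
GT       : [1]
DUP      : [1, 1]
SWAP     : [1, 1]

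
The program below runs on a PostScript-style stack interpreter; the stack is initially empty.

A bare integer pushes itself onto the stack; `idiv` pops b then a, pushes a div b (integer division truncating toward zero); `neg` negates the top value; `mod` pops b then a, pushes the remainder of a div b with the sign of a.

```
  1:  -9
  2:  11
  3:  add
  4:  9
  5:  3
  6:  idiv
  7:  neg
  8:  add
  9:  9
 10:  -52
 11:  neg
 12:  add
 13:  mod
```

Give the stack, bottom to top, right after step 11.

[-1, 9, 52]

-9   : -9
11   : -9 11
add  : 2
9    : 2 9
3    : 2 9 3
idiv : 2 3
neg  : 2 -3
add  : -1
9    : -1 9
-52  : -1 9 -52
neg  : -1 9 52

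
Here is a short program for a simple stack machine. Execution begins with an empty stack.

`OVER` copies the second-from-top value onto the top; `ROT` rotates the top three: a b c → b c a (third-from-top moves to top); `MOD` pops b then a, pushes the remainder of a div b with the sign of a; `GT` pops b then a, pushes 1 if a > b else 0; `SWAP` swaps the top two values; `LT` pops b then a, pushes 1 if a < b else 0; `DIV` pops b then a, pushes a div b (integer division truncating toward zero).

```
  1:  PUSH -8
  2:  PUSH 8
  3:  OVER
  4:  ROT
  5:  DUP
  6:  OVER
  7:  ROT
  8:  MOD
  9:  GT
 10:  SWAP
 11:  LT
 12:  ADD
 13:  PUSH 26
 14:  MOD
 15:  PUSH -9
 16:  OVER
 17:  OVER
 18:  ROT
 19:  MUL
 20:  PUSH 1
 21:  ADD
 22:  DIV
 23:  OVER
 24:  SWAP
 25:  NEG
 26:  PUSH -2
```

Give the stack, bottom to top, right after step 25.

PUSH -8 → [-8]
PUSH 8  → [-8, 8]
OVER    → [-8, 8, -8]
ROT     → [8, -8, -8]
DUP     → [8, -8, -8, -8]
OVER    → [8, -8, -8, -8, -8]
ROT     → [8, -8, -8, -8, -8]
MOD     → [8, -8, -8, 0]
GT      → [8, -8, 0]
SWAP    → [8, 0, -8]
LT      → [8, 0]
ADD     → [8]
PUSH 26 → [8, 26]
MOD     → [8]
PUSH -9 → [8, -9]
OVER    → [8, -9, 8]
OVER    → [8, -9, 8, -9]
ROT     → [8, 8, -9, -9]
MUL     → [8, 8, 81]
PUSH 1  → [8, 8, 81, 1]
ADD     → [8, 8, 82]
DIV     → [8, 0]
OVER    → [8, 0, 8]
SWAP    → [8, 8, 0]
NEG     → [8, 8, 0]

[8, 8, 0]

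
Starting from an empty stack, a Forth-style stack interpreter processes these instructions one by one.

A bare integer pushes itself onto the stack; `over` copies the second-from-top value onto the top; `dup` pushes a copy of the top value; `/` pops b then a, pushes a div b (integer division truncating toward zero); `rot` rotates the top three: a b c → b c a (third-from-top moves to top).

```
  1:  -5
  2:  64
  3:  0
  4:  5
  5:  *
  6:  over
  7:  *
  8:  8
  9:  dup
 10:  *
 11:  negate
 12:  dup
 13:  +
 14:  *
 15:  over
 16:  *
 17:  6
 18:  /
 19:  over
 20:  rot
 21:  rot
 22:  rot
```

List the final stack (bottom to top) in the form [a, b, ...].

[-5, 64, 0, 64]

-5     → [-5]
64     → [-5, 64]
0      → [-5, 64, 0]
5      → [-5, 64, 0, 5]
*      → [-5, 64, 0]
over   → [-5, 64, 0, 64]
*      → [-5, 64, 0]
8      → [-5, 64, 0, 8]
dup    → [-5, 64, 0, 8, 8]
*      → [-5, 64, 0, 64]
negate → [-5, 64, 0, -64]
dup    → [-5, 64, 0, -64, -64]
+      → [-5, 64, 0, -128]
*      → [-5, 64, 0]
over   → [-5, 64, 0, 64]
*      → [-5, 64, 0]
6      → [-5, 64, 0, 6]
/      → [-5, 64, 0]
over   → [-5, 64, 0, 64]
rot    → [-5, 0, 64, 64]
rot    → [-5, 64, 64, 0]
rot    → [-5, 64, 0, 64]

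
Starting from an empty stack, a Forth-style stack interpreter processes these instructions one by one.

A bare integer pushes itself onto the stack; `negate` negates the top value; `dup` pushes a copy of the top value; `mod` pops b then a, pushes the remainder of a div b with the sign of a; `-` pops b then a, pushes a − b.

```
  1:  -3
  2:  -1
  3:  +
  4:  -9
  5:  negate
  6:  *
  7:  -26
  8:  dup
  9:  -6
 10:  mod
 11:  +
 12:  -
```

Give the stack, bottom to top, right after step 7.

[-36, -26]

-3     -> -3
-1     -> -3 -1
+      -> -4
-9     -> -4 -9
negate -> -4 9
*      -> -36
-26    -> -36 -26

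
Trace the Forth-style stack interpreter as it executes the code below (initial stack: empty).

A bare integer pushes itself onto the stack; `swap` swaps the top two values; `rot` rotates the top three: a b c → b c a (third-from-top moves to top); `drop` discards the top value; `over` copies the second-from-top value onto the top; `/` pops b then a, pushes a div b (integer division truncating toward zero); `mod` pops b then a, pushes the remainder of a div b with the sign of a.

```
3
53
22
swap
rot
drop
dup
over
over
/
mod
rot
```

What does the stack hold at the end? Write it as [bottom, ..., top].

3    -> 3
53   -> 3 53
22   -> 3 53 22
swap -> 3 22 53
rot  -> 22 53 3
drop -> 22 53
dup  -> 22 53 53
over -> 22 53 53 53
over -> 22 53 53 53 53
/    -> 22 53 53 1
mod  -> 22 53 0
rot  -> 53 0 22

[53, 0, 22]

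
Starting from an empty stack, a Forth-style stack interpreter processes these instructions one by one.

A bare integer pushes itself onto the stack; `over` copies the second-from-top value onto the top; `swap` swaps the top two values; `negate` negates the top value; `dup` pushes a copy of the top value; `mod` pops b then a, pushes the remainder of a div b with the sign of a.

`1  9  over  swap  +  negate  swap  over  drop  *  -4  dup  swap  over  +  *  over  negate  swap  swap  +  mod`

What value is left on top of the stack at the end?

-10

1      : 1
9      : 1 9
over   : 1 9 1
swap   : 1 1 9
+      : 1 10
negate : 1 -10
swap   : -10 1
over   : -10 1 -10
drop   : -10 1
*      : -10
-4     : -10 -4
dup    : -10 -4 -4
swap   : -10 -4 -4
over   : -10 -4 -4 -4
+      : -10 -4 -8
*      : -10 32
over   : -10 32 -10
negate : -10 32 10
swap   : -10 10 32
swap   : -10 32 10
+      : -10 42
mod    : -10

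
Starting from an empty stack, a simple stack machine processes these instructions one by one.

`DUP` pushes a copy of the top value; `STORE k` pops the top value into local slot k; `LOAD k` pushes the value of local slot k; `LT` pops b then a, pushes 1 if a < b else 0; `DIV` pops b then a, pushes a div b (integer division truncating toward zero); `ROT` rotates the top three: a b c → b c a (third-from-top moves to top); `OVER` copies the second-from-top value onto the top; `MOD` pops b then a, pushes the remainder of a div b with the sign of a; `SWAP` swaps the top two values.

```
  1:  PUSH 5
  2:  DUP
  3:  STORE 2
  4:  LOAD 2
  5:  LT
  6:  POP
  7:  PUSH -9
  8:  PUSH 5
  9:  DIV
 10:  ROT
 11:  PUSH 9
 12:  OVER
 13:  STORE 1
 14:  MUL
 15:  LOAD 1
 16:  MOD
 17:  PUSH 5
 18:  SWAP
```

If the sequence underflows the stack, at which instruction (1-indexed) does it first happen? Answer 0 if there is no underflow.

10

PUSH 5   [5]
DUP      [5, 5]
STORE 2  [5]
LOAD 2   [5, 5]
LT       [0]
POP      []
PUSH -9  [-9]
PUSH 5   [-9, 5]
DIV      [-1]
ROT  — needs 3 operands, stack has 1 → underflow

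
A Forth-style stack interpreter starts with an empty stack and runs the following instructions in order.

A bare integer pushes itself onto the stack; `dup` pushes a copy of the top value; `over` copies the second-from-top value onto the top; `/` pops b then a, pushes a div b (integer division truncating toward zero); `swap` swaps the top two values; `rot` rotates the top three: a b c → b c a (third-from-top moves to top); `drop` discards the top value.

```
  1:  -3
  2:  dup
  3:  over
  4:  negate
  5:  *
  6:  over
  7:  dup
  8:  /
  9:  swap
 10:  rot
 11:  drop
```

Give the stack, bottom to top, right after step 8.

[-3, -9, 1]

-3     → -3
dup    → -3 -3
over   → -3 -3 -3
negate → -3 -3 3
*      → -3 -9
over   → -3 -9 -3
dup    → -3 -9 -3 -3
/      → -3 -9 1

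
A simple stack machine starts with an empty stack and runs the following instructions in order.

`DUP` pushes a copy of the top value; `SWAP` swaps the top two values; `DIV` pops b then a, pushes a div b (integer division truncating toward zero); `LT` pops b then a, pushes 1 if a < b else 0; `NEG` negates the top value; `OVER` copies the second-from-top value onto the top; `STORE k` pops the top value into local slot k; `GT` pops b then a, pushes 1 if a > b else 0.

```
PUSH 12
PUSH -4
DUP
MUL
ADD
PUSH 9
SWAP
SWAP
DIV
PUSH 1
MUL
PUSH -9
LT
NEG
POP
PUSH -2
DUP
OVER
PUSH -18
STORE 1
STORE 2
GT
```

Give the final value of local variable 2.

-2

PUSH 12  → 12
PUSH -4  → 12 -4
DUP      → 12 -4 -4
MUL      → 12 16
ADD      → 28
PUSH 9   → 28 9
SWAP     → 9 28
SWAP     → 28 9
DIV      → 3
PUSH 1   → 3 1
MUL      → 3
PUSH -9  → 3 -9
LT       → 0
NEG      → 0
POP      → (empty)
PUSH -2  → -2
DUP      → -2 -2
OVER     → -2 -2 -2
PUSH -18 → -2 -2 -2 -18
STORE 1  → -2 -2 -2
STORE 2  → -2 -2
GT       → 0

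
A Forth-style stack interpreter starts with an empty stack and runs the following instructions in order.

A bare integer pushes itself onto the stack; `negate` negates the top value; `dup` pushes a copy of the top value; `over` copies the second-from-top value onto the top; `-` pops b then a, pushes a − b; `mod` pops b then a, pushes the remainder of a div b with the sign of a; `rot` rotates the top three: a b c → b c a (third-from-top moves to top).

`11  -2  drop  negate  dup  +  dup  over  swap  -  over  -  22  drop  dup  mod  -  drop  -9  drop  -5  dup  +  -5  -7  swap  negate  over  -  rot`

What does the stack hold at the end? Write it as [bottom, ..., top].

[-7, 12, -10]

11     -> [11]
-2     -> [11, -2]
drop   -> [11]
negate -> [-11]
dup    -> [-11, -11]
+      -> [-22]
dup    -> [-22, -22]
over   -> [-22, -22, -22]
swap   -> [-22, -22, -22]
-      -> [-22, 0]
over   -> [-22, 0, -22]
-      -> [-22, 22]
22     -> [-22, 22, 22]
drop   -> [-22, 22]
dup    -> [-22, 22, 22]
mod    -> [-22, 0]
-      -> [-22]
drop   -> []
-9     -> [-9]
drop   -> []
-5     -> [-5]
dup    -> [-5, -5]
+      -> [-10]
-5     -> [-10, -5]
-7     -> [-10, -5, -7]
swap   -> [-10, -7, -5]
negate -> [-10, -7, 5]
over   -> [-10, -7, 5, -7]
-      -> [-10, -7, 12]
rot    -> [-7, 12, -10]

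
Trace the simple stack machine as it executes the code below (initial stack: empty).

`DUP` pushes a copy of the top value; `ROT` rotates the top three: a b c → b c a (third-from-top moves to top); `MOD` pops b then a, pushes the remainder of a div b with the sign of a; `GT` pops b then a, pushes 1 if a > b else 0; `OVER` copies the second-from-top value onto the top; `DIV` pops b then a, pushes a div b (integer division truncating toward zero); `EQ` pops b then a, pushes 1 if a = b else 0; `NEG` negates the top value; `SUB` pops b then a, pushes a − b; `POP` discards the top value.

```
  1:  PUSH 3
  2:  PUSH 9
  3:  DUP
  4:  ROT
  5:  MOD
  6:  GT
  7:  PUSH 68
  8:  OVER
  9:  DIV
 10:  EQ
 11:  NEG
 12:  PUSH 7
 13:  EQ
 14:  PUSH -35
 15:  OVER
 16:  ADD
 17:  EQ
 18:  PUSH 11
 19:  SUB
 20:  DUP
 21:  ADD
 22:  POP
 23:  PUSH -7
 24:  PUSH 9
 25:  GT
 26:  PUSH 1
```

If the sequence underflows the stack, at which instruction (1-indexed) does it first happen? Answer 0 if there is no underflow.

0

PUSH 3   -> [3]
PUSH 9   -> [3, 9]
DUP      -> [3, 9, 9]
ROT      -> [9, 9, 3]
MOD      -> [9, 0]
GT       -> [1]
PUSH 68  -> [1, 68]
OVER     -> [1, 68, 1]
DIV      -> [1, 68]
EQ       -> [0]
NEG      -> [0]
PUSH 7   -> [0, 7]
EQ       -> [0]
PUSH -35 -> [0, -35]
OVER     -> [0, -35, 0]
ADD      -> [0, -35]
EQ       -> [0]
PUSH 11  -> [0, 11]
SUB      -> [-11]
DUP      -> [-11, -11]
ADD      -> [-22]
POP      -> []
PUSH -7  -> [-7]
PUSH 9   -> [-7, 9]
GT       -> [0]
PUSH 1   -> [0, 1]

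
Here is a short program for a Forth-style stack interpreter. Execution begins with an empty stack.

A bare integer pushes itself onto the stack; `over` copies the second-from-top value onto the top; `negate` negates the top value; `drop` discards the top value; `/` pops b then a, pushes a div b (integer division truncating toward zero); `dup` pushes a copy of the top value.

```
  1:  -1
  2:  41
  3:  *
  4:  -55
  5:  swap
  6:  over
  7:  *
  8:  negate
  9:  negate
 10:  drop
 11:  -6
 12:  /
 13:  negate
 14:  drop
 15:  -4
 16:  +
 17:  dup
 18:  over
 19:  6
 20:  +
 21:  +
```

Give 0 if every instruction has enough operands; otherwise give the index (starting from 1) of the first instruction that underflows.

-1      [-1]
41      [-1, 41]
*       [-41]
-55     [-41, -55]
swap    [-55, -41]
over    [-55, -41, -55]
*       [-55, 2255]
negate  [-55, -2255]
negate  [-55, 2255]
drop    [-55]
-6      [-55, -6]
/       [9]
negate  [-9]
drop    []
-4      [-4]
+  — needs 2 operands, stack has 1 → underflow

16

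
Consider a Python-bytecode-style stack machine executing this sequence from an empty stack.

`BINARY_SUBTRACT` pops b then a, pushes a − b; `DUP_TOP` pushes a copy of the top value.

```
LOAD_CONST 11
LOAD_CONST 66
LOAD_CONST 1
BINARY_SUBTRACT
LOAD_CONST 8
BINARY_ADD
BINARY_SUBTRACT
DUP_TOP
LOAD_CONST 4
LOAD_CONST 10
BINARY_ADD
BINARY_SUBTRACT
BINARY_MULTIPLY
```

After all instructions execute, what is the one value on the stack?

4712

LOAD_CONST 11   : [11]
LOAD_CONST 66   : [11, 66]
LOAD_CONST 1    : [11, 66, 1]
BINARY_SUBTRACT : [11, 65]
LOAD_CONST 8    : [11, 65, 8]
BINARY_ADD      : [11, 73]
BINARY_SUBTRACT : [-62]
DUP_TOP         : [-62, -62]
LOAD_CONST 4    : [-62, -62, 4]
LOAD_CONST 10   : [-62, -62, 4, 10]
BINARY_ADD      : [-62, -62, 14]
BINARY_SUBTRACT : [-62, -76]
BINARY_MULTIPLY : [4712]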